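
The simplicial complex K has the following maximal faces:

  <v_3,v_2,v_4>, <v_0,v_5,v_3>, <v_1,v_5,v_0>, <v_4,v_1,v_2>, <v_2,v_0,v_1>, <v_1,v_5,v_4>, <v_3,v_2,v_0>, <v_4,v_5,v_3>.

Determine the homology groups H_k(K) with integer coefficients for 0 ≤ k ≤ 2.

H_0 = Z,  H_1 = 0,  H_2 = Z.

Order the vertices as v_0 < v_1 < v_2 < v_3 < v_4 < v_5. Listing each simplex with vertices in this order, K has dimension 2 with simplices:

  0-simplices (6): [v_0], [v_1], [v_2], [v_3], [v_4], [v_5]
  1-simplices (12): [v_0,v_1], [v_0,v_2], [v_0,v_3], [v_0,v_5], [v_1,v_2], [v_1,v_4], [v_1,v_5], [v_2,v_3], [v_2,v_4], [v_3,v_4], [v_3,v_5], [v_4,v_5]
  2-simplices (8): [v_0,v_1,v_2], [v_0,v_1,v_5], [v_0,v_2,v_3], [v_0,v_3,v_5], [v_1,v_2,v_4], [v_1,v_4,v_5], [v_2,v_3,v_4], [v_3,v_4,v_5]

Hence C_0 ≅ Z^6, C_1 ≅ Z^12, C_2 ≅ Z^8.

The boundary map ∂_1: C_1 → C_0 sends each edge [p,q] (with p < q) to q − p. For instance
  ∂[v_0,v_2] = [v_2] − [v_0].
The 6×12 boundary matrix has rank 5 and Smith normal form diag(1,1,1,1,1).

Boundary ∂_2: C_2 → C_1 acts by ∂[p,q,r] = [q,r] − [p,r] + [p,q]. For instance
  ∂[v_0,v_1,v_5] = [v_1,v_5] − [v_0,v_5] + [v_0,v_1],
  ∂[v_1,v_4,v_5] = [v_4,v_5] − [v_1,v_5] + [v_1,v_4].
The resulting 12×8 matrix has rank 7, and its Smith normal form has invariant factors (1,1,1,1,1,1,1).

Computing H_k = (kernel of ∂_k) / (image of ∂_{k+1}):

  H_0: rank C_0 − rank ∂_1 = 6 − 5 = 1, and the invariant factors of ∂_1 are all 1, so H_0 = Z.
  H_1: rank ker ∂_1 − rank ∂_2 = (12 − 5) − 7 = 0, and the invariant factors of ∂_2 are all 1, so H_1 = 0.
  H_2: rank ker ∂_2 − rank ∂_3 = (8 − 7) − 0 = 1, and there is no ∂_3, so H_2 = Z.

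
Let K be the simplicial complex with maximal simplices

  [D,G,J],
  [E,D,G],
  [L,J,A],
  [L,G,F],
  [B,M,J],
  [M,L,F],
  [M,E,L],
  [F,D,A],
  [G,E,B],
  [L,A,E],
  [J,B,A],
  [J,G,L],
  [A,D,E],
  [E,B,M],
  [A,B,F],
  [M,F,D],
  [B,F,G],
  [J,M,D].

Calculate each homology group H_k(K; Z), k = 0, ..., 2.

H_0 ≅ Z,  H_1 ≅ Z^2,  H_2 ≅ Z.

We work with the vertex ordering A < B < D < E < F < G < J < L < M. The simplices of K, each written with vertices in increasing order, are:

  0-simplices (9): A, B, D, E, F, G, J, L, M
  1-simplices (27): AB, AD, AE, AF, AJ, AL, BE, BF, BG, BJ, BM, DE, DF, DG, DJ, DM, EG, EL, EM, FG, FL, FM, GJ, GL, JL, JM, LM
  2-simplices (18): ABF, ABJ, ADE, ADF, AEL, AJL, BEG, BEM, BFG, BJM, DEG, DFM, DGJ, DJM, ELM, FGL, FLM, GJL

Hence C_0 ≅ Z^9, C_1 ≅ Z^27, C_2 ≅ Z^18.

The boundary map ∂_1: C_1 → C_0 sends each edge [p,q] (with p < q) to q − p. For instance
  ∂EG = G − E.
The resulting 9×27 matrix has rank 8, and its Smith normal form has invariant factors (1,1,1,1,1,1,1,1).

Boundary ∂_2: C_2 → C_1 maps a triangle to the signed sum of its edges. For instance
  ∂ABF = BF − AF + AB,
  ∂AEL = EL − AL + AE.
The resulting 27×18 matrix has rank 17, and its Smith normal form has invariant factors (1,1,1,1,1,1,1,1,1,1,1,1,1,1,1,1,1).

From H_k ≅ ker(∂_k) / im(∂_{k+1}) we obtain:

  H_0: rank C_0 − rank ∂_1 = 9 − 8 = 1, and the invariant factors of ∂_1 are all 1, so H_0 = Z.
  H_1: rank ker ∂_1 − rank ∂_2 = (27 − 8) − 17 = 2, and the invariant factors of ∂_2 are all 1, so H_1 = Z^2.
  H_2: rank ker ∂_2 − rank ∂_3 = (18 − 17) − 0 = 1, and there is no ∂_3, so H_2 = Z.

As a check, the Euler characteristic is 9 − 27 + 18 = 0, which agrees with 1 − 2 + 1 = 0.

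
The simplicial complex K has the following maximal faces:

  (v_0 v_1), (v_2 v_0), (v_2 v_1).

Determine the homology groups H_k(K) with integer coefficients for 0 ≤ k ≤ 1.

Take the total order v_0 < v_1 < v_2 on the vertex set. Then K (dimension 1) consists of the simplices:

  0-simplices (3): [v_0], [v_1], [v_2]
  1-simplices (3): [v_0,v_1], [v_0,v_2], [v_1,v_2]

so the chain groups are C_0 ≅ Z^3, C_1 ≅ Z^3.

∂_1: C_1 → C_0 maps an edge to its endpoints' difference, ∂[p,q] = q − p. For instance
  ∂[v_0,v_2] = [v_2] − [v_0].
As a 3×3 matrix over Z this has rank 2, with invariant factors (1,1).

Reading off H_k = ker ∂_k / im ∂_{k+1}:

  H_0: rank C_0 − rank ∂_1 = 3 − 2 = 1, and the invariant factors of ∂_1 are all 1, so H_0 = Z.
  H_1: rank ker ∂_1 − rank ∂_2 = (3 − 2) − 0 = 1, and there is no ∂_2, so H_1 = Z.

(K is a triangulation of the circle S^1.)

H_0 ≅ Z,  H_1 ≅ Z.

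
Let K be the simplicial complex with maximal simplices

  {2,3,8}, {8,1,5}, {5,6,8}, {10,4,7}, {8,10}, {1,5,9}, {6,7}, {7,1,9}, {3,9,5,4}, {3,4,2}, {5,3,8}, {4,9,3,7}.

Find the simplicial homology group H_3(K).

H_3 ≅ 0.

Order the vertices as 1 < 2 < 3 < 4 < 5 < 6 < 7 < 8 < 9 < 10. Listing each simplex with vertices in this order, K has dimension 3 with simplices:

  0-simplices (10): [1], [2], [3], [4], [5], [6], [7], [8], [9], [10]
  1-simplices (24): (24 of them)
  2-simplices (15): [1,5,8], [1,5,9], [1,7,9], [2,3,4], [2,3,8], [3,4,5], [3,4,7], [3,4,9], [3,5,8], [3,5,9], [3,7,9], [4,5,9], [4,7,9], [4,7,10], [5,6,8]
  3-simplices (2): [3,4,5,9], [3,4,7,9]

Hence C_0 ≅ Z^10, C_1 ≅ Z^24, C_2 ≅ Z^15, C_3 ≅ Z^2.

The boundary map ∂_1: C_1 → C_0 sends each edge [p,q] (with p < q) to q − p.
This gives a 10×24 integer matrix of rank 9; reducing to Smith normal form yields diagonal entries (1,1,1,1,1,1,1,1,1).

Boundary ∂_2: C_2 → C_1 acts by ∂[p,q,r] = [q,r] − [p,r] + [p,q]. For instance
  ∂[3,5,9] = [5,9] − [3,9] + [3,5],
  ∂[4,7,9] = [7,9] − [4,9] + [4,7].
This gives a 24×15 integer matrix of rank 13; reducing to Smith normal form yields diagonal entries (1,1,1,1,1,1,1,1,1,1,1,1,1).

∂_3: C_3 → C_2 sends each 3-simplex σ to the alternating sum Σ_i (−1)^i (σ with its i-th vertex removed). For instance
  ∂[3,4,7,9] = [4,7,9] − [3,7,9] + [3,4,9] − [3,4,7],
  ∂[3,4,5,9] = [4,5,9] − [3,5,9] + [3,4,9] − [3,4,5].
This gives a 15×2 integer matrix of rank 2; reducing to Smith normal form yields diagonal entries (1,1).

Computing H_k = (kernel of ∂_k) / (image of ∂_{k+1}):

  H_3: rank ker ∂_3 − rank ∂_4 = (2 − 2) − 0 = 0, and there is no ∂_4, so H_3 = 0.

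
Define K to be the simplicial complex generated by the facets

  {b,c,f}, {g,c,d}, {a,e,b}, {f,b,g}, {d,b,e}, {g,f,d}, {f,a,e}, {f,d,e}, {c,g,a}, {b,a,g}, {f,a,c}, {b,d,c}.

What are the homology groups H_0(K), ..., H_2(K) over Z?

Fix the vertex order a < b < c < d < e < f < g and write every simplex with vertices in increasing order. Then dim K = 2 and the simplices of K are:

  0-simplices (7): a, b, c, d, e, f, g
  1-simplices (18): ab, ac, ae, af, ag, bc, bd, be, bf, bg, cd, cf, cg, de, df, dg, ef, fg
  2-simplices (12): abe, abg, acf, acg, aef, bcd, bcf, bde, bfg, cdg, def, dfg

Hence C_0 ≅ Z^7, C_1 ≅ Z^18, C_2 ≅ Z^12.

The boundary map ∂_1: C_1 → C_0 is given by ∂[p,q] = [q] − [p]. For instance
  ∂de = e − d.
The resulting 7×18 matrix has rank 6, and its Smith normal form has invariant factors (1,1,1,1,1,1).

The boundary map ∂_2: C_2 → C_1 maps a triangle to the signed sum of its edges. For instance
  ∂acf = cf − af + ac,
  ∂def = ef − df + de.
As a 18×12 matrix over Z this has rank 12, with invariant factors (1,1,1,1,1,1,1,1,1,1,1,2).

Now H_k = ker ∂_k / im ∂_{k+1}, so:

  H_0: rank C_0 − rank ∂_1 = 7 − 6 = 1, and the invariant factors of ∂_1 are all 1, so H_0 = Z.
  H_1: rank ker ∂_1 − rank ∂_2 = (18 − 6) − 12 = 0, and ∂_2 has invariant factor 2 > 1, so H_1 = Z/2.
  H_2: rank ker ∂_2 − rank ∂_3 = (12 − 12) − 0 = 0, and there is no ∂_3, so H_2 = 0.

As a check, the Euler characteristic is 7 − 18 + 12 = 1, which agrees with 1 − 0 + 0 = 1.
(K is a triangulation of the real projective plane RP^2.)

H_0 ≅ Z,  H_1 ≅ Z/2,  H_2 = 0.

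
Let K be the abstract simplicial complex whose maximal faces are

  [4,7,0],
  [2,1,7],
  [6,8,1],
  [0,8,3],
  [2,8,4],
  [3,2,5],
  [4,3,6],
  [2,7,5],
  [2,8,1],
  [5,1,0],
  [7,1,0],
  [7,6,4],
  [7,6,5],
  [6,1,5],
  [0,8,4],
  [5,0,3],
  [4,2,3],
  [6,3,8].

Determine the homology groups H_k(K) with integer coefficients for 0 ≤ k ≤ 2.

H_0 = Z,  H_1 = Z ⊕ Z_2,  H_2 = 0.

Fix the vertex order 0 < 1 < 2 < 3 < 4 < 5 < 6 < 7 < 8 and write every simplex with vertices in increasing order. Then dim K = 2 and the simplices of K are:

  0-simplices (9): [0], [1], [2], [3], [4], [5], [6], [7], [8]
  1-simplices (27): (27 of them)
  2-simplices (18): [0,1,5], [0,1,7], [0,3,5], [0,3,8], [0,4,7], [0,4,8], [1,2,7], [1,2,8], [1,5,6], [1,6,8], [2,3,4], [2,3,5], [2,4,8], [2,5,7], [3,4,6], [3,6,8], [4,6,7], [5,6,7]

giving chain groups C_0 ≅ Z^9, C_1 ≅ Z^27, C_2 ≅ Z^18.

Boundary ∂_1: C_1 → C_0 maps an edge to its endpoints' difference, ∂[p,q] = q − p. For instance
  ∂[4,7] = [7] − [4].
The 9×27 boundary matrix has rank 8 and Smith normal form diag(1,1,1,1,1,1,1,1).

Boundary ∂_2: C_2 → C_1 sends each 2-simplex [p,q,r] to [q,r] − [p,r] + [p,q]. For instance
  ∂[1,5,6] = [5,6] − [1,6] + [1,5],
  ∂[1,6,8] = [6,8] − [1,8] + [1,6].
The resulting 27×18 matrix has rank 18, and its Smith normal form has invariant factors (1,1,1,1,1,1,1,1,1,1,1,1,1,1,1,1,1,2).

From H_k ≅ ker(∂_k) / im(∂_{k+1}) we obtain:

  H_0: rank C_0 − rank ∂_1 = 9 − 8 = 1, and the invariant factors of ∂_1 are all 1, so H_0 = Z.
  H_1: rank ker ∂_1 − rank ∂_2 = (27 − 8) − 18 = 1, and ∂_2 has invariant factor 2 > 1, so H_1 = Z ⊕ Z_2.
  H_2: rank ker ∂_2 − rank ∂_3 = (18 − 18) − 0 = 0, and there is no ∂_3, so H_2 = 0.

As a check, the Euler characteristic is 9 − 27 + 18 = 0, which agrees with 1 − 1 + 0 = 0.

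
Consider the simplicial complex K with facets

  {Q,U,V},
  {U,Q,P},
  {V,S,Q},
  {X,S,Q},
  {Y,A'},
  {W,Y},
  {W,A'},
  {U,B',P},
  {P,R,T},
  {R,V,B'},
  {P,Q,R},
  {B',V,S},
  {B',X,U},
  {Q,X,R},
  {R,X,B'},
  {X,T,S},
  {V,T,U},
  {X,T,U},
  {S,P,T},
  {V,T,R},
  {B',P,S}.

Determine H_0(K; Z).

Take the total order P < Q < R < S < T < U < V < W < X < Y < A' < B' on the vertex set. Then K (dimension 2) consists of the simplices:

  0-simplices (12): [P], [Q], [R], [S], [T], [U], [V], [W], [X], [Y], [A'], [B']
  1-simplices (30): (30 of them)
  2-simplices (18): (18 of them)

giving chain groups C_0 ≅ Z^12, C_1 ≅ Z^30, C_2 ≅ Z^18.

Boundary ∂_1: C_1 → C_0 is given by ∂[p,q] = [q] − [p].
As a 12×30 matrix over Z this has rank 10, with invariant factors (1,1,1,1,1,1,1,1,1,1).

The boundary map ∂_2: C_2 → C_1 maps a triangle to the signed sum of its edges. For instance
  ∂[U,X,B'] = [X,B'] − [U,B'] + [U,X],
  ∂[S,T,X] = [T,X] − [S,X] + [S,T].
The resulting 30×18 matrix has rank 17, and its Smith normal form has invariant factors (1,1,1,1,1,1,1,1,1,1,1,1,1,1,1,1,1).

Computing H_k = (kernel of ∂_k) / (image of ∂_{k+1}):

  H_0: rank C_0 − rank ∂_1 = 12 − 10 = 2, and the invariant factors of ∂_1 are all 1, so H_0 ≅ Z^2.

(K is a triangulation of the disjoint union of the torus T^2 and the circle S^1.)

H_0 ≅ Z^2.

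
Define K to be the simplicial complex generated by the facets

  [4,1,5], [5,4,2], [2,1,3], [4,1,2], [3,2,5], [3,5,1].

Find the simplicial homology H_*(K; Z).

H_0 ≅ Z,  H_1 = 0,  H_2 ≅ Z.

Take the total order 1 < 2 < 3 < 4 < 5 on the vertex set. Then K (dimension 2) consists of the simplices:

  0-simplices (5): [1], [2], [3], [4], [5]
  1-simplices (9): [1,2], [1,3], [1,4], [1,5], [2,3], [2,4], [2,5], [3,5], [4,5]
  2-simplices (6): [1,2,3], [1,2,4], [1,3,5], [1,4,5], [2,3,5], [2,4,5]

Hence C_0 ≅ Z^5, C_1 ≅ Z^9, C_2 ≅ Z^6.

∂_1: C_1 → C_0 maps an edge to its endpoints' difference, ∂[p,q] = q − p.
The 5×9 boundary matrix has rank 4 and Smith normal form diag(1,1,1,1).

∂_2: C_2 → C_1 maps a triangle to the signed sum of its edges. For instance
  ∂[1,2,4] = [2,4] − [1,4] + [1,2],
  ∂[2,3,5] = [3,5] − [2,5] + [2,3].
This gives a 9×6 integer matrix of rank 5; reducing to Smith normal form yields diagonal entries (1,1,1,1,1).

Reading off H_k = ker ∂_k / im ∂_{k+1}:

  H_0: rank C_0 − rank ∂_1 = 5 − 4 = 1, and the invariant factors of ∂_1 are all 1, so H_0 = Z.
  H_1: rank ker ∂_1 − rank ∂_2 = (9 − 4) − 5 = 0, and the invariant factors of ∂_2 are all 1, so H_1 = 0.
  H_2: rank ker ∂_2 − rank ∂_3 = (6 − 5) − 0 = 1, and there is no ∂_3, so H_2 = Z.

As a check, the Euler characteristic is 5 − 9 + 6 = 2, which agrees with 1 − 0 + 1 = 2.
(K is a triangulation of the 2-sphere S^2.)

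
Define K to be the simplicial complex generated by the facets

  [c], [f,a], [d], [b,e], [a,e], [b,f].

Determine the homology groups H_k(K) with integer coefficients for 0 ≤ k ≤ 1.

Fix the vertex order a < b < c < d < e < f and write every simplex with vertices in increasing order. Then dim K = 1 and the simplices of K are:

  0-simplices (6): a, b, c, d, e, f
  1-simplices (4): ae, af, be, bf

giving chain groups C_0 ≅ Z^6, C_1 ≅ Z^4.

∂_1: C_1 → C_0 is given by ∂[p,q] = [q] − [p].
The resulting 6×4 matrix has rank 3, and its Smith normal form has invariant factors (1,1,1).

Now H_k = ker ∂_k / im ∂_{k+1}, so:

  H_0: rank C_0 − rank ∂_1 = 6 − 3 = 3, and the invariant factors of ∂_1 are all 1, so H_0 = Z^3.
  H_1: rank ker ∂_1 − rank ∂_2 = (4 − 3) − 0 = 1, and there is no ∂_2, so H_1 = Z.

As a check, the Euler characteristic is 6 − 4 = 2, which agrees with 3 − 1 = 2.

H_0 = Z^3,  H_1 = Z.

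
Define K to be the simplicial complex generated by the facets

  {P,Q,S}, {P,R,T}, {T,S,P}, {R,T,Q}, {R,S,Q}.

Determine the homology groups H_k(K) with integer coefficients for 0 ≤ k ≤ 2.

H_0 = Z,  H_1 = Z,  H_2 = 0.

We work with the vertex ordering P < Q < R < S < T. The simplices of K, each written with vertices in increasing order, are:

  0-simplices (5): P, Q, R, S, T
  1-simplices (10): PQ, PR, PS, PT, QR, QS, QT, RS, RT, ST
  2-simplices (5): PQS, PRT, PST, QRS, QRT

Hence C_0 ≅ Z^5, C_1 ≅ Z^10, C_2 ≅ Z^5.

∂_1: C_1 → C_0 maps an edge to its endpoints' difference, ∂[p,q] = q − p. For instance
  ∂QR = R − Q.
The 5×10 boundary matrix has rank 4 and Smith normal form diag(1,1,1,1).

Boundary ∂_2: C_2 → C_1 sends each 2-simplex [p,q,r] to [q,r] − [p,r] + [p,q]. For instance
  ∂PQS = QS − PS + PQ,
  ∂PST = ST − PT + PS.
The 10×5 boundary matrix has rank 5 and Smith normal form diag(1,1,1,1,1).

Reading off H_k = ker ∂_k / im ∂_{k+1}:

  H_0: rank C_0 − rank ∂_1 = 5 − 4 = 1, and the invariant factors of ∂_1 are all 1, so H_0 ≅ Z.
  H_1: rank ker ∂_1 − rank ∂_2 = (10 − 4) − 5 = 1, and the invariant factors of ∂_2 are all 1, so H_1 ≅ Z.
  H_2: rank ker ∂_2 − rank ∂_3 = (5 − 5) − 0 = 0, and there is no ∂_3, so H_2 ≅ 0.

(K is a triangulation of the Möbius band.)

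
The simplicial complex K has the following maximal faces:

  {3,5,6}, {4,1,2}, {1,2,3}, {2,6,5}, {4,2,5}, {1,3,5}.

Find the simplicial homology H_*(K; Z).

We work with the vertex ordering 1 < 2 < 3 < 4 < 5 < 6. The simplices of K, each written with vertices in increasing order, are:

  0-simplices (6): [1], [2], [3], [4], [5], [6]
  1-simplices (12): [1,2], [1,3], [1,4], [1,5], [2,3], [2,4], [2,5], [2,6], [3,5], [3,6], [4,5], [5,6]
  2-simplices (6): [1,2,3], [1,2,4], [1,3,5], [2,4,5], [2,5,6], [3,5,6]

so the chain groups are C_0 ≅ Z^6, C_1 ≅ Z^12, C_2 ≅ Z^6.

Boundary ∂_1: C_1 → C_0 sends each edge [p,q] (with p < q) to q − p. For instance
  ∂[2,3] = [3] − [2].
This gives a 6×12 integer matrix of rank 5; reducing to Smith normal form yields diagonal entries (1,1,1,1,1).

Boundary ∂_2: C_2 → C_1 sends each 2-simplex [p,q,r] to [q,r] − [p,r] + [p,q]. For instance
  ∂[2,4,5] = [4,5] − [2,5] + [2,4],
  ∂[1,2,4] = [2,4] − [1,4] + [1,2].
The resulting 12×6 matrix has rank 6, and its Smith normal form has invariant factors (1,1,1,1,1,1).

From H_k ≅ ker(∂_k) / im(∂_{k+1}) we obtain:

  H_0: rank C_0 − rank ∂_1 = 6 − 5 = 1, and the invariant factors of ∂_1 are all 1, so H_0 = Z.
  H_1: rank ker ∂_1 − rank ∂_2 = (12 − 5) − 6 = 1, and the invariant factors of ∂_2 are all 1, so H_1 = Z.
  H_2: rank ker ∂_2 − rank ∂_3 = (6 − 6) − 0 = 0, and there is no ∂_3, so H_2 = 0.

(K is a triangulation of the cylinder S^1 x I.)

H_0 = Z,  H_1 = Z,  H_2 = 0.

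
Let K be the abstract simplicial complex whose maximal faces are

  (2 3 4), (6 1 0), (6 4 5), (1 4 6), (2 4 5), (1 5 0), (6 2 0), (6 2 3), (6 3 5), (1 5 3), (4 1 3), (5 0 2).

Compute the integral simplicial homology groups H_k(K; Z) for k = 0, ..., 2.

Take the total order 0 < 1 < 2 < 3 < 4 < 5 < 6 on the vertex set. Then K (dimension 2) consists of the simplices:

  0-simplices (7): [0], [1], [2], [3], [4], [5], [6]
  1-simplices (18): [0,1], [0,2], [0,5], [0,6], [1,3], [1,4], [1,5], [1,6], [2,3], [2,4], [2,5], [2,6], [3,4], [3,5], [3,6], [4,5], [4,6], [5,6]
  2-simplices (12): [0,1,5], [0,1,6], [0,2,5], [0,2,6], [1,3,4], [1,3,5], [1,4,6], [2,3,4], [2,3,6], [2,4,5], [3,5,6], [4,5,6]

giving chain groups C_0 ≅ Z^7, C_1 ≅ Z^18, C_2 ≅ Z^12.

∂_1: C_1 → C_0 is given by ∂[p,q] = [q] − [p].
This gives a 7×18 integer matrix of rank 6; reducing to Smith normal form yields diagonal entries (1,1,1,1,1,1).

The boundary map ∂_2: C_2 → C_1 maps a triangle to the signed sum of its edges. For instance
  ∂[1,3,5] = [3,5] − [1,5] + [1,3],
  ∂[1,3,4] = [3,4] − [1,4] + [1,3].
The 18×12 boundary matrix has rank 12 and Smith normal form diag(1,1,1,1,1,1,1,1,1,1,1,2).

Computing H_k = (kernel of ∂_k) / (image of ∂_{k+1}):

  H_0: rank C_0 − rank ∂_1 = 7 − 6 = 1, and the invariant factors of ∂_1 are all 1, so H_0 ≅ Z.
  H_1: rank ker ∂_1 − rank ∂_2 = (18 − 6) − 12 = 0, and ∂_2 has invariant factor 2 > 1, so H_1 ≅ Z/2.
  H_2: rank ker ∂_2 − rank ∂_3 = (12 − 12) − 0 = 0, and there is no ∂_3, so H_2 ≅ 0.

As a check, the Euler characteristic is 7 − 18 + 12 = 1, which agrees with 1 − 0 + 0 = 1.

H_0 ≅ Z,  H_1 ≅ Z/2,  H_2 = 0.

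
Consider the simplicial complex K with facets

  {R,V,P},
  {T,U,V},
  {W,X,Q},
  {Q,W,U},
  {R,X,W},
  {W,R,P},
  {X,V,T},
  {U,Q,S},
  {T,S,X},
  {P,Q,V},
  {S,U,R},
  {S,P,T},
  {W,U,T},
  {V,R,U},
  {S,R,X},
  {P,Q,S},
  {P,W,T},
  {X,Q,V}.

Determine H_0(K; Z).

Order the vertices as P < Q < R < S < T < U < V < W < X. Listing each simplex with vertices in this order, K has dimension 2 with simplices:

  0-simplices (9): P, Q, R, S, T, U, V, W, X
  1-simplices (27): PQ, PR, PS, PT, PV, PW, QS, QU, QV, QW, QX, RS, RU, RV, RW, RX, ST, SU, SX, TU, TV, TW, TX, UV, UW, VX, WX
  2-simplices (18): PQS, PQV, PRV, PRW, PST, PTW, QSU, QUW, QVX, QWX, RSU, RSX, RUV, RWX, STX, TUV, TUW, TVX

so the chain groups are C_0 ≅ Z^9, C_1 ≅ Z^27, C_2 ≅ Z^18.

The boundary map ∂_1: C_1 → C_0 is given by ∂[p,q] = [q] − [p]. For instance
  ∂PQ = Q − P.
As a 9×27 matrix over Z this has rank 8, with invariant factors (1,1,1,1,1,1,1,1).

Boundary ∂_2: C_2 → C_1 maps a triangle to the signed sum of its edges. For instance
  ∂RSX = SX − RX + RS,
  ∂PST = ST − PT + PS.
This gives a 27×18 integer matrix of rank 17; reducing to Smith normal form yields diagonal entries (1,1,1,1,1,1,1,1,1,1,1,1,1,1,1,1,1).

Now H_k = ker ∂_k / im ∂_{k+1}, so:

  H_0: rank C_0 − rank ∂_1 = 9 − 8 = 1, and the invariant factors of ∂_1 are all 1, so H_0 = Z.

H_0 = Z.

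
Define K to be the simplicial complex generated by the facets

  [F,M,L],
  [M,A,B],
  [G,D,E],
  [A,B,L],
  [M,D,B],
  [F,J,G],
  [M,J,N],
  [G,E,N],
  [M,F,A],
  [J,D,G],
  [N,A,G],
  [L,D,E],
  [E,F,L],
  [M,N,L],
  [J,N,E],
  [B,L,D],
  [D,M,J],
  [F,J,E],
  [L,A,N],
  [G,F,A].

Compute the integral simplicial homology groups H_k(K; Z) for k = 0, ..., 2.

H_0 = Z,  H_1 = Z ⊕ Z/2,  H_2 = 0.

K has 10 vertices, 30 edges, 20 triangles.
rank ∂_0 = 0, rank ∂_1 = 9 ⇒ b_0 = 10 − 0 − 9 = 1; all invariant factors of ∂_1 are 1 so no torsion. So H_0 = Z.
rank ∂_1 = 9, rank ∂_2 = 20 ⇒ b_1 = 30 − 9 − 20 = 1; ∂_2 has invariant factor(s) [2] giving torsion. So H_1 = Z ⊕ Z/2.
rank ∂_2 = 20, rank ∂_3 = 0 ⇒ b_2 = 20 − 20 − 0 = 0. So H_2 = 0.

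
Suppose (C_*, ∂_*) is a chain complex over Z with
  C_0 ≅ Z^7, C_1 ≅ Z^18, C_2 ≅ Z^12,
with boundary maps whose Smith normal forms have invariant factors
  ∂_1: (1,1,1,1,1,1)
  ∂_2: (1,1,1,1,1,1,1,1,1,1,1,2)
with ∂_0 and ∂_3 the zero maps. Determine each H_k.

H_0: b_0 = 7 − 0 − 6 = 1; torsion from ∂_1 factors > 1: none. So H_0 ≅ Z.
H_1: b_1 = 18 − 6 − 12 = 0; torsion from ∂_2 factors > 1: [2]. So H_1 ≅ Z_2.
H_2: b_2 = 12 − 12 − 0 = 0; torsion from ∂_3 factors > 1: none. So H_2 ≅ 0.

H_0 ≅ Z,  H_1 ≅ Z_2,  H_2 = 0.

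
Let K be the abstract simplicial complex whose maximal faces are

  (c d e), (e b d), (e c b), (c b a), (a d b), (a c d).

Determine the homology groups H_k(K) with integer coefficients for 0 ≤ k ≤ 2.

Order the vertices as a < b < c < d < e. Listing each simplex with vertices in this order, K has dimension 2 with simplices:

  0-simplices (5): a, b, c, d, e
  1-simplices (9): ab, ac, ad, bc, bd, be, cd, ce, de
  2-simplices (6): abc, abd, acd, bce, bde, cde

giving chain groups C_0 ≅ Z^5, C_1 ≅ Z^9, C_2 ≅ Z^6.

The boundary map ∂_1: C_1 → C_0 maps an edge to its endpoints' difference, ∂[p,q] = q − p.
The 5×9 boundary matrix has rank 4 and Smith normal form diag(1,1,1,1).

Boundary ∂_2: C_2 → C_1 acts by ∂[p,q,r] = [q,r] − [p,r] + [p,q]. For instance
  ∂bce = ce − be + bc,
  ∂bde = de − be + bd.
This gives a 9×6 integer matrix of rank 5; reducing to Smith normal form yields diagonal entries (1,1,1,1,1).

Now H_k = ker ∂_k / im ∂_{k+1}, so:

  H_0: rank C_0 − rank ∂_1 = 5 − 4 = 1, and the invariant factors of ∂_1 are all 1, so H_0 = Z.
  H_1: rank ker ∂_1 − rank ∂_2 = (9 − 4) − 5 = 0, and the invariant factors of ∂_2 are all 1, so H_1 = 0.
  H_2: rank ker ∂_2 − rank ∂_3 = (6 − 5) − 0 = 1, and there is no ∂_3, so H_2 = Z.

H_0 = Z,  H_1 = 0,  H_2 = Z.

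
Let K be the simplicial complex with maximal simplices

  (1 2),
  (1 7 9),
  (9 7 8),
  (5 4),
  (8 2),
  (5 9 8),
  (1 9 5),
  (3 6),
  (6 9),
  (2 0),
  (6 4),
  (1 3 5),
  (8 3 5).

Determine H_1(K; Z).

Take the total order 0 < 1 < 2 < 3 < 4 < 5 < 6 < 7 < 8 < 9 on the vertex set. Then K (dimension 2) consists of the simplices:

  0-simplices (10): [0], [1], [2], [3], [4], [5], [6], [7], [8], [9]
  1-simplices (18): [0,2], [1,2], [1,3], [1,5], [1,7], [1,9], [2,8], [3,5], [3,6], [3,8], [4,5], [4,6], [5,8], [5,9], [6,9], [7,8], [7,9], [8,9]
  2-simplices (6): [1,3,5], [1,5,9], [1,7,9], [3,5,8], [5,8,9], [7,8,9]

so the chain groups are C_0 ≅ Z^10, C_1 ≅ Z^18, C_2 ≅ Z^6.

The boundary map ∂_1: C_1 → C_0 maps an edge to its endpoints' difference, ∂[p,q] = q − p. For instance
  ∂[4,5] = [5] − [4].
The resulting 10×18 matrix has rank 9, and its Smith normal form has invariant factors (1,1,1,1,1,1,1,1,1).

Boundary ∂_2: C_2 → C_1 maps a triangle to the signed sum of its edges. For instance
  ∂[3,5,8] = [5,8] − [3,8] + [3,5],
  ∂[1,7,9] = [7,9] − [1,9] + [1,7].
The 18×6 boundary matrix has rank 6 and Smith normal form diag(1,1,1,1,1,1).

Reading off H_k = ker ∂_k / im ∂_{k+1}:

  H_1: rank ker ∂_1 − rank ∂_2 = (18 − 9) − 6 = 3, and the invariant factors of ∂_2 are all 1, so H_1 ≅ Z^3.

H_1 ≅ Z^3.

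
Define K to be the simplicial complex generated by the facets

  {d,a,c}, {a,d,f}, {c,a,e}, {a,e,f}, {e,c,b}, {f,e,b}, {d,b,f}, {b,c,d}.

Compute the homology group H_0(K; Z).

H_0 ≅ Z.

K has 6 vertices, 12 edges, 8 triangles.
rank ∂_0 = 0, rank ∂_1 = 5 ⇒ b_0 = 6 − 0 − 5 = 1; all invariant factors of ∂_1 are 1 so no torsion. So H_0 ≅ Z.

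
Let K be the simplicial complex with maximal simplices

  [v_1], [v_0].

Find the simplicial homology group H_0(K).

Fix the vertex order v_0 < v_1 and write every simplex with vertices in increasing order. Then dim K = 0 and the simplices of K are:

  0-simplices (2): [v_0], [v_1]

Hence C_0 ≅ Z^2.

Computing H_k = (kernel of ∂_k) / (image of ∂_{k+1}):

  H_0: rank C_0 − rank ∂_1 = 2 − 0 = 2, and there is no ∂_1, so H_0 ≅ Z^2.

H_0 = Z^2.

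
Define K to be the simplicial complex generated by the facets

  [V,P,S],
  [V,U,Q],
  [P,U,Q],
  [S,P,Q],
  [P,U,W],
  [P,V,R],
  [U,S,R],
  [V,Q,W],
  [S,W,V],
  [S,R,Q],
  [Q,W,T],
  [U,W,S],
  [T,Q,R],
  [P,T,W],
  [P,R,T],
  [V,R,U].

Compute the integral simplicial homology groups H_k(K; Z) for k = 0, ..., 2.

H_0 = Z,  H_1 = Z^2,  H_2 = Z.

We work with the vertex ordering P < Q < R < S < T < U < V < W. The simplices of K, each written with vertices in increasing order, are:

  0-simplices (8): P, Q, R, S, T, U, V, W
  1-simplices (24): PQ, PR, PS, PT, PU, PV, PW, QR, QS, QT, QU, QV, QW, RS, RT, RU, RV, SU, SV, SW, TW, UV, UW, VW
  2-simplices (16): PQS, PQU, PRT, PRV, PSV, PTW, PUW, QRS, QRT, QTW, QUV, QVW, RSU, RUV, SUW, SVW

Hence C_0 ≅ Z^8, C_1 ≅ Z^24, C_2 ≅ Z^16.

∂_1: C_1 → C_0 maps an edge to its endpoints' difference, ∂[p,q] = q − p.
The 8×24 boundary matrix has rank 7 and Smith normal form diag(1,1,1,1,1,1,1).

∂_2: C_2 → C_1 acts by ∂[p,q,r] = [q,r] − [p,r] + [p,q]. For instance
  ∂PRT = RT − PT + PR,
  ∂PQS = QS − PS + PQ.
As a 24×16 matrix over Z this has rank 15, with invariant factors (1,1,1,1,1,1,1,1,1,1,1,1,1,1,1).

Computing H_k = (kernel of ∂_k) / (image of ∂_{k+1}):

  H_0: rank C_0 − rank ∂_1 = 8 − 7 = 1, and the invariant factors of ∂_1 are all 1, so H_0 ≅ Z.
  H_1: rank ker ∂_1 − rank ∂_2 = (24 − 7) − 15 = 2, and the invariant factors of ∂_2 are all 1, so H_1 ≅ Z^2.
  H_2: rank ker ∂_2 − rank ∂_3 = (16 − 15) − 0 = 1, and there is no ∂_3, so H_2 ≅ Z.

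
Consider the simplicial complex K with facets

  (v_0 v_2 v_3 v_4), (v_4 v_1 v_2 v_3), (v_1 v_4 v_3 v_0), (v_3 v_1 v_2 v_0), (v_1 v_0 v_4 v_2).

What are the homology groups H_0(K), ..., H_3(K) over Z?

Fix the vertex order v_0 < v_1 < v_2 < v_3 < v_4 and write every simplex with vertices in increasing order. Then dim K = 3 and the simplices of K are:

  0-simplices (5): [v_0], [v_1], [v_2], [v_3], [v_4]
  1-simplices (10): [v_0,v_1], [v_0,v_2], [v_0,v_3], [v_0,v_4], [v_1,v_2], [v_1,v_3], [v_1,v_4], [v_2,v_3], [v_2,v_4], [v_3,v_4]
  2-simplices (10): [v_0,v_1,v_2], [v_0,v_1,v_3], [v_0,v_1,v_4], [v_0,v_2,v_3], [v_0,v_2,v_4], [v_0,v_3,v_4], [v_1,v_2,v_3], [v_1,v_2,v_4], [v_1,v_3,v_4], [v_2,v_3,v_4]
  3-simplices (5): [v_0,v_1,v_2,v_3], [v_0,v_1,v_2,v_4], [v_0,v_1,v_3,v_4], [v_0,v_2,v_3,v_4], [v_1,v_2,v_3,v_4]

so the chain groups are C_0 ≅ Z^5, C_1 ≅ Z^10, C_2 ≅ Z^10, C_3 ≅ Z^5.

∂_1: C_1 → C_0 maps an edge to its endpoints' difference, ∂[p,q] = q − p.
As a 5×10 matrix over Z this has rank 4, with invariant factors (1,1,1,1).

The boundary map ∂_2: C_2 → C_1 acts by ∂[p,q,r] = [q,r] − [p,r] + [p,q]. For instance
  ∂[v_0,v_1,v_3] = [v_1,v_3] − [v_0,v_3] + [v_0,v_1],
  ∂[v_0,v_1,v_4] = [v_1,v_4] − [v_0,v_4] + [v_0,v_1].
The resulting 10×10 matrix has rank 6, and its Smith normal form has invariant factors (1,1,1,1,1,1).

The boundary map ∂_3: C_3 → C_2 sends each 3-simplex σ to the alternating sum Σ_i (−1)^i (σ with its i-th vertex removed). For instance
  ∂[v_0,v_1,v_3,v_4] = [v_1,v_3,v_4] − [v_0,v_3,v_4] + [v_0,v_1,v_4] − [v_0,v_1,v_3],
  ∂[v_1,v_2,v_3,v_4] = [v_2,v_3,v_4] − [v_1,v_3,v_4] + [v_1,v_2,v_4] − [v_1,v_2,v_3].
The resulting 10×5 matrix has rank 4, and its Smith normal form has invariant factors (1,1,1,1).

Computing H_k = (kernel of ∂_k) / (image of ∂_{k+1}):

  H_0: rank C_0 − rank ∂_1 = 5 − 4 = 1, and the invariant factors of ∂_1 are all 1, so H_0 = Z.
  H_1: rank ker ∂_1 − rank ∂_2 = (10 − 4) − 6 = 0, and the invariant factors of ∂_2 are all 1, so H_1 = 0.
  H_2: rank ker ∂_2 − rank ∂_3 = (10 − 6) − 4 = 0, and the invariant factors of ∂_3 are all 1, so H_2 = 0.
  H_3: rank ker ∂_3 − rank ∂_4 = (5 − 4) − 0 = 1, and there is no ∂_4, so H_3 = Z.

As a check, the Euler characteristic is 5 − 10 + 10 − 5 = 0, which agrees with 1 − 0 + 0 − 1 = 0.

H_0 = Z,  H_1 = 0,  H_2 = 0,  H_3 = Z.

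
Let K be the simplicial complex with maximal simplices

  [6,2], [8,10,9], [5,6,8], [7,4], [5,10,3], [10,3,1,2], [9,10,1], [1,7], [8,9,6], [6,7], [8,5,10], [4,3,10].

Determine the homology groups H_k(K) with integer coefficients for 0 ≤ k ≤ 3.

Take the total order 1 < 2 < 3 < 4 < 5 < 6 < 7 < 8 < 9 < 10 on the vertex set. Then K (dimension 3) consists of the simplices:

  0-simplices (10): [1], [2], [3], [4], [5], [6], [7], [8], [9], [10]
  1-simplices (22): [1,2], [1,3], [1,7], [1,9], [1,10], [2,3], [2,6], [2,10], [3,4], [3,5], [3,10], [4,7], [4,10], [5,6], [5,8], [5,10], [6,7], [6,8], [6,9], [8,9], [8,10], [9,10]
  2-simplices (11): [1,2,3], [1,2,10], [1,3,10], [1,9,10], [2,3,10], [3,4,10], [3,5,10], [5,6,8], [5,8,10], [6,8,9], [8,9,10]
  3-simplices (1): [1,2,3,10]

giving chain groups C_0 ≅ Z^10, C_1 ≅ Z^22, C_2 ≅ Z^11, C_3 ≅ Z^1.

Boundary ∂_1: C_1 → C_0 sends each edge [p,q] (with p < q) to q − p. For instance
  ∂[2,6] = [6] − [2].
As a 10×22 matrix over Z this has rank 9, with invariant factors (1,1,1,1,1,1,1,1,1).

Boundary ∂_2: C_2 → C_1 maps a triangle to the signed sum of its edges. For instance
  ∂[8,9,10] = [9,10] − [8,10] + [8,9],
  ∂[1,2,3] = [2,3] − [1,3] + [1,2].
The resulting 22×11 matrix has rank 10, and its Smith normal form has invariant factors (1,1,1,1,1,1,1,1,1,1).

∂_3: C_3 → C_2 sends each 3-simplex σ to the alternating sum Σ_i (−1)^i (σ with its i-th vertex removed). For instance
  ∂[1,2,3,10] = [2,3,10] − [1,3,10] + [1,2,10] − [1,2,3].
The resulting 11×1 matrix has rank 1, and its Smith normal form has invariant factors (1).

From H_k ≅ ker(∂_k) / im(∂_{k+1}) we obtain:

  H_0: rank C_0 − rank ∂_1 = 10 − 9 = 1, and the invariant factors of ∂_1 are all 1, so H_0 = Z.
  H_1: rank ker ∂_1 − rank ∂_2 = (22 − 9) − 10 = 3, and the invariant factors of ∂_2 are all 1, so H_1 = Z^3.
  H_2: rank ker ∂_2 − rank ∂_3 = (11 − 10) − 1 = 0, and the invariant factors of ∂_3 are all 1, so H_2 = 0.
  H_3: rank ker ∂_3 − rank ∂_4 = (1 − 1) − 0 = 0, and there is no ∂_4, so H_3 = 0.

As a check, the Euler characteristic is 10 − 22 + 11 − 1 = -2, which agrees with 1 − 3 + 0 − 0 = -2.

H_0 ≅ Z,  H_1 ≅ Z^3,  H_2 = 0,  H_3 = 0.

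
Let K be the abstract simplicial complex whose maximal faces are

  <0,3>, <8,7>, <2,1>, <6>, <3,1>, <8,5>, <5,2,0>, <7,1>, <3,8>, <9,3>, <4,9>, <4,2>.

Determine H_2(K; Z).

H_2 = 0.

K has 10 vertices, 13 edges, 1 triangle.
rank ∂_2 = 1, rank ∂_3 = 0 ⇒ b_2 = 1 − 1 − 0 = 0. So H_2 = 0.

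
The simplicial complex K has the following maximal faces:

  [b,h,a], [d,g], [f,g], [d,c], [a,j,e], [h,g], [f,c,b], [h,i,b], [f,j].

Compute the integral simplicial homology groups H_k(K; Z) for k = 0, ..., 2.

Take the total order a < b < c < d < e < f < g < h < i < j on the vertex set. Then K (dimension 2) consists of the simplices:

  0-simplices (10): a, b, c, d, e, f, g, h, i, j
  1-simplices (16): ab, ae, ah, aj, bc, bf, bh, bi, cd, cf, dg, ej, fg, fj, gh, hi
  2-simplices (4): abh, aej, bcf, bhi

giving chain groups C_0 ≅ Z^10, C_1 ≅ Z^16, C_2 ≅ Z^4.

Boundary ∂_1: C_1 → C_0 is given by ∂[p,q] = [q] − [p].
The 10×16 boundary matrix has rank 9 and Smith normal form diag(1,1,1,1,1,1,1,1,1).

∂_2: C_2 → C_1 acts by ∂[p,q,r] = [q,r] − [p,r] + [p,q]. For instance
  ∂bhi = hi − bi + bh,
  ∂abh = bh − ah + ab.
The 16×4 boundary matrix has rank 4 and Smith normal form diag(1,1,1,1).

Reading off H_k = ker ∂_k / im ∂_{k+1}:

  H_0: rank C_0 − rank ∂_1 = 10 − 9 = 1, and the invariant factors of ∂_1 are all 1, so H_0 ≅ Z.
  H_1: rank ker ∂_1 − rank ∂_2 = (16 − 9) − 4 = 3, and the invariant factors of ∂_2 are all 1, so H_1 ≅ Z^3.
  H_2: rank ker ∂_2 − rank ∂_3 = (4 − 4) − 0 = 0, and there is no ∂_3, so H_2 ≅ 0.

H_0 ≅ Z,  H_1 ≅ Z^3,  H_2 = 0.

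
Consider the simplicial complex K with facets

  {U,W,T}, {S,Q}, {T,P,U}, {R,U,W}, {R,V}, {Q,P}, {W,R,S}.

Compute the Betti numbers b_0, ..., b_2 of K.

Order the vertices as P < Q < R < S < T < U < V < W. Listing each simplex with vertices in this order, K has dimension 2 with simplices:

  0-simplices (8): P, Q, R, S, T, U, V, W
  1-simplices (12): PQ, PT, PU, QS, RS, RU, RV, RW, SW, TU, TW, UW
  2-simplices (4): PTU, RSW, RUW, TUW

so the chain groups are C_0 ≅ Z^8, C_1 ≅ Z^12, C_2 ≅ Z^4.

Boundary ∂_1: C_1 → C_0 is given by ∂[p,q] = [q] − [p]. For instance
  ∂QS = S − Q.
This gives a 8×12 integer matrix of rank 7; reducing to Smith normal form yields diagonal entries (1,1,1,1,1,1,1).

Boundary ∂_2: C_2 → C_1 maps a triangle to the signed sum of its edges. For instance
  ∂RUW = UW − RW + RU,
  ∂PTU = TU − PU + PT.
The 12×4 boundary matrix has rank 4 and Smith normal form diag(1,1,1,1).

Now H_k = ker ∂_k / im ∂_{k+1}, so:

  H_0: rank C_0 − rank ∂_1 = 8 − 7 = 1, and the invariant factors of ∂_1 are all 1, so H_0 ≅ Z.
  H_1: rank ker ∂_1 − rank ∂_2 = (12 − 7) − 4 = 1, and the invariant factors of ∂_2 are all 1, so H_1 ≅ Z.
  H_2: rank ker ∂_2 − rank ∂_3 = (4 − 4) − 0 = 0, and there is no ∂_3, so H_2 ≅ 0.

As a check, the Euler characteristic is 8 − 12 + 4 = 0, which agrees with 1 − 1 + 0 = 0.

Hence the Betti numbers are b_0 = 1, b_1 = 1, b_2 = 0.

b_0 = 1, b_1 = 1, b_2 = 0.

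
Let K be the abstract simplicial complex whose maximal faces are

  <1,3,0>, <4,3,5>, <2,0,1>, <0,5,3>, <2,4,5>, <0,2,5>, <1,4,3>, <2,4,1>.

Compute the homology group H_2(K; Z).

H_2 ≅ Z.

Fix the vertex order 0 < 1 < 2 < 3 < 4 < 5 and write every simplex with vertices in increasing order. Then dim K = 2 and the simplices of K are:

  0-simplices (6): [0], [1], [2], [3], [4], [5]
  1-simplices (12): [0,1], [0,2], [0,3], [0,5], [1,2], [1,3], [1,4], [2,4], [2,5], [3,4], [3,5], [4,5]
  2-simplices (8): [0,1,2], [0,1,3], [0,2,5], [0,3,5], [1,2,4], [1,3,4], [2,4,5], [3,4,5]

so the chain groups are C_0 ≅ Z^6, C_1 ≅ Z^12, C_2 ≅ Z^8.

The boundary map ∂_1: C_1 → C_0 sends each edge [p,q] (with p < q) to q − p.
As a 6×12 matrix over Z this has rank 5, with invariant factors (1,1,1,1,1).

∂_2: C_2 → C_1 sends each 2-simplex [p,q,r] to [q,r] − [p,r] + [p,q]. For instance
  ∂[0,1,2] = [1,2] − [0,2] + [0,1],
  ∂[1,2,4] = [2,4] − [1,4] + [1,2].
This gives a 12×8 integer matrix of rank 7; reducing to Smith normal form yields diagonal entries (1,1,1,1,1,1,1).

Computing H_k = (kernel of ∂_k) / (image of ∂_{k+1}):

  H_2: rank ker ∂_2 − rank ∂_3 = (8 − 7) − 0 = 1, and there is no ∂_3, so H_2 = Z.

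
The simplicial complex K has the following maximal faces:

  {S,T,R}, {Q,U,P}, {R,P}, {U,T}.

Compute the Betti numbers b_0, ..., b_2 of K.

Take the total order P < Q < R < S < T < U on the vertex set. Then K (dimension 2) consists of the simplices:

  0-simplices (6): P, Q, R, S, T, U
  1-simplices (8): PQ, PR, PU, QU, RS, RT, ST, TU
  2-simplices (2): PQU, RST

so the chain groups are C_0 ≅ Z^6, C_1 ≅ Z^8, C_2 ≅ Z^2.

The boundary map ∂_1: C_1 → C_0 maps an edge to its endpoints' difference, ∂[p,q] = q − p. For instance
  ∂RT = T − R.
The 6×8 boundary matrix has rank 5 and Smith normal form diag(1,1,1,1,1).

∂_2: C_2 → C_1 acts by ∂[p,q,r] = [q,r] − [p,r] + [p,q]. For instance
  ∂RST = ST − RT + RS,
  ∂PQU = QU − PU + PQ.
The 8×2 boundary matrix has rank 2 and Smith normal form diag(1,1).

Computing H_k = (kernel of ∂_k) / (image of ∂_{k+1}):

  H_0: rank C_0 − rank ∂_1 = 6 − 5 = 1, and the invariant factors of ∂_1 are all 1, so H_0 = Z.
  H_1: rank ker ∂_1 − rank ∂_2 = (8 − 5) − 2 = 1, and the invariant factors of ∂_2 are all 1, so H_1 = Z.
  H_2: rank ker ∂_2 − rank ∂_3 = (2 − 2) − 0 = 0, and there is no ∂_3, so H_2 = 0.

Hence the Betti numbers are b_0 = 1, b_1 = 1, b_2 = 0.

b_0 = 1, b_1 = 1, b_2 = 0.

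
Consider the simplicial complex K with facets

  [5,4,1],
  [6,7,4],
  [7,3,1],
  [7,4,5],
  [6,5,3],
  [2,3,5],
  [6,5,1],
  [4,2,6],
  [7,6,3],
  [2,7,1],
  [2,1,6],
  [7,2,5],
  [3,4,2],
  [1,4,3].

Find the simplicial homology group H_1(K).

H_1 = Z^2.

Take the total order 1 < 2 < 3 < 4 < 5 < 6 < 7 on the vertex set. Then K (dimension 2) consists of the simplices:

  0-simplices (7): [1], [2], [3], [4], [5], [6], [7]
  1-simplices (21): [1,2], [1,3], [1,4], [1,5], [1,6], [1,7], [2,3], [2,4], [2,5], [2,6], [2,7], [3,4], [3,5], [3,6], [3,7], [4,5], [4,6], [4,7], [5,6], [5,7], [6,7]
  2-simplices (14): [1,2,6], [1,2,7], [1,3,4], [1,3,7], [1,4,5], [1,5,6], [2,3,4], [2,3,5], [2,4,6], [2,5,7], [3,5,6], [3,6,7], [4,5,7], [4,6,7]

giving chain groups C_0 ≅ Z^7, C_1 ≅ Z^21, C_2 ≅ Z^14.

Boundary ∂_1: C_1 → C_0 maps an edge to its endpoints' difference, ∂[p,q] = q − p. For instance
  ∂[1,3] = [3] − [1].
This gives a 7×21 integer matrix of rank 6; reducing to Smith normal form yields diagonal entries (1,1,1,1,1,1).

The boundary map ∂_2: C_2 → C_1 sends each 2-simplex [p,q,r] to [q,r] − [p,r] + [p,q]. For instance
  ∂[4,6,7] = [6,7] − [4,7] + [4,6],
  ∂[2,5,7] = [5,7] − [2,7] + [2,5].
As a 21×14 matrix over Z this has rank 13, with invariant factors (1,1,1,1,1,1,1,1,1,1,1,1,1).

From H_k ≅ ker(∂_k) / im(∂_{k+1}) we obtain:

  H_1: rank ker ∂_1 − rank ∂_2 = (21 − 6) − 13 = 2, and the invariant factors of ∂_2 are all 1, so H_1 ≅ Z^2.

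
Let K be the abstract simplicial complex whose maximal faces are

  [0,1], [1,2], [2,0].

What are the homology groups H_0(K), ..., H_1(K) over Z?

H_0 = Z,  H_1 = Z.

We work with the vertex ordering 0 < 1 < 2. The simplices of K, each written with vertices in increasing order, are:

  0-simplices (3): [0], [1], [2]
  1-simplices (3): [0,1], [0,2], [1,2]

Hence C_0 ≅ Z^3, C_1 ≅ Z^3.

The boundary map ∂_1: C_1 → C_0 is given by ∂[p,q] = [q] − [p].
As a 3×3 matrix over Z this has rank 2, with invariant factors (1,1).

Now H_k = ker ∂_k / im ∂_{k+1}, so:

  H_0: rank C_0 − rank ∂_1 = 3 − 2 = 1, and the invariant factors of ∂_1 are all 1, so H_0 ≅ Z.
  H_1: rank ker ∂_1 − rank ∂_2 = (3 − 2) − 0 = 1, and there is no ∂_2, so H_1 ≅ Z.

(K is a triangulation of the circle S^1.)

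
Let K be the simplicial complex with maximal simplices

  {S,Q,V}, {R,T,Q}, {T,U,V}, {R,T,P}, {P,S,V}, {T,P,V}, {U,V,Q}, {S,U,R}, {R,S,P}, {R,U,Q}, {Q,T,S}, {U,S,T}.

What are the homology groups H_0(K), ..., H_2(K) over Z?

H_0 ≅ Z,  H_1 ≅ Z/2Z,  H_2 = 0.

Fix the vertex order P < Q < R < S < T < U < V and write every simplex with vertices in increasing order. Then dim K = 2 and the simplices of K are:

  0-simplices (7): P, Q, R, S, T, U, V
  1-simplices (18): PR, PS, PT, PV, QR, QS, QT, QU, QV, RS, RT, RU, ST, SU, SV, TU, TV, UV
  2-simplices (12): PRS, PRT, PSV, PTV, QRT, QRU, QST, QSV, QUV, RSU, STU, TUV

so the chain groups are C_0 ≅ Z^7, C_1 ≅ Z^18, C_2 ≅ Z^12.

Boundary ∂_1: C_1 → C_0 sends each edge [p,q] (with p < q) to q − p.
This gives a 7×18 integer matrix of rank 6; reducing to Smith normal form yields diagonal entries (1,1,1,1,1,1).

Boundary ∂_2: C_2 → C_1 maps a triangle to the signed sum of its edges. For instance
  ∂PRS = RS − PS + PR,
  ∂TUV = UV − TV + TU.
The 18×12 boundary matrix has rank 12 and Smith normal form diag(1,1,1,1,1,1,1,1,1,1,1,2).

From H_k ≅ ker(∂_k) / im(∂_{k+1}) we obtain:

  H_0: rank C_0 − rank ∂_1 = 7 − 6 = 1, and the invariant factors of ∂_1 are all 1, so H_0 ≅ Z.
  H_1: rank ker ∂_1 − rank ∂_2 = (18 − 6) − 12 = 0, and ∂_2 has invariant factor 2 > 1, so H_1 ≅ Z/2Z.
  H_2: rank ker ∂_2 − rank ∂_3 = (12 − 12) − 0 = 0, and there is no ∂_3, so H_2 ≅ 0.

As a check, the Euler characteristic is 7 − 18 + 12 = 1, which agrees with 1 − 0 + 0 = 1.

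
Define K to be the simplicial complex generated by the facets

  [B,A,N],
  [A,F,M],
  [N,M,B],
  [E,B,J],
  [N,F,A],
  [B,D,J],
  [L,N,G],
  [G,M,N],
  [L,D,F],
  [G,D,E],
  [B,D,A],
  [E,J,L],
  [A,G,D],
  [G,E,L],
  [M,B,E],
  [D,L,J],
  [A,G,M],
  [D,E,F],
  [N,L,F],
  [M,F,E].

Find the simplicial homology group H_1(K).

We work with the vertex ordering A < B < D < E < F < G < J < L < M < N. The simplices of K, each written with vertices in increasing order, are:

  0-simplices (10): A, B, D, E, F, G, J, L, M, N
  1-simplices (30): AB, AD, AF, AG, AM, AN, BD, BE, BJ, BM, BN, DE, DF, DG, DJ, DL, EF, EG, EJ, EL, EM, FL, FM, FN, GL, GM, GN, JL, LN, MN
  2-simplices (20): ABD, ABN, ADG, AFM, AFN, AGM, BDJ, BEJ, BEM, BMN, DEF, DEG, DFL, DJL, EFM, EGL, EJL, FLN, GLN, GMN

so the chain groups are C_0 ≅ Z^10, C_1 ≅ Z^30, C_2 ≅ Z^20.

Boundary ∂_1: C_1 → C_0 is given by ∂[p,q] = [q] − [p].
This gives a 10×30 integer matrix of rank 9; reducing to Smith normal form yields diagonal entries (1,1,1,1,1,1,1,1,1).

∂_2: C_2 → C_1 sends each 2-simplex [p,q,r] to [q,r] − [p,r] + [p,q]. For instance
  ∂BEJ = EJ − BJ + BE,
  ∂DEG = EG − DG + DE.
As a 30×20 matrix over Z this has rank 20, with invariant factors (1,1,1,1,1,1,1,1,1,1,1,1,1,1,1,1,1,1,1,2).

Computing H_k = (kernel of ∂_k) / (image of ∂_{k+1}):

  H_1: rank ker ∂_1 − rank ∂_2 = (30 − 9) − 20 = 1, and ∂_2 has invariant factor 2 > 1, so H_1 = Z ⊕ Z_2.

H_1 ≅ Z ⊕ Z_2.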